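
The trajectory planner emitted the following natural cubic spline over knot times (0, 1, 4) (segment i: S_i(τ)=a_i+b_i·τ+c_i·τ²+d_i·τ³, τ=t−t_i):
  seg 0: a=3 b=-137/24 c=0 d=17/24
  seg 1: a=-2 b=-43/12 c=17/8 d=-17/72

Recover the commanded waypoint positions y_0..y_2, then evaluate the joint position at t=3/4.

y_0 = S_0(0) = a_0 = 3
y_1 = S_1(0) = a_1 = -2
y_2 = S_1(3) = 0
t_q=3/4 is in segment 0 (τ=3/4); S_0(τ)=-503/512

y_0=3 y_1=-2 y_2=0
S(3/4) = -503/512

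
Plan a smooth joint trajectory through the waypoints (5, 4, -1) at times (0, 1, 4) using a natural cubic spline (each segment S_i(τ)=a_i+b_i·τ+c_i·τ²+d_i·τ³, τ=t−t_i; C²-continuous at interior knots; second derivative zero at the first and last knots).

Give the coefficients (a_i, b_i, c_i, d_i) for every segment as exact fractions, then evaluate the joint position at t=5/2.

  seg 0: a=5 b=-11/12 c=0 d=-1/12
  seg 1: a=4 b=-7/6 c=-1/4 d=1/36
S(5/2) = 57/32

Δ: Δ0=-1, Δ1=-5/3
row 1: diag=8, rhs=-4; c'=3/8, d'=-1/2
back: M1=-1/2
M: M0=0, M1=-1/2, M2=0
seg 0: a=5, c=M0/2=0, d=(M1−M0)/(6·1)=-1/12, b=Δ0−h0·(2M0+M1)/6=-11/12
seg 1: a=4, c=M1/2=-1/4, d=(M2−M1)/(6·3)=1/36, b=Δ1−h1·(2M1+M2)/6=-7/6
t_q=5/2 → seg 1, τ=3/2; S=4+-7/6·τ+-1/4·τ²+1/36·τ³=57/32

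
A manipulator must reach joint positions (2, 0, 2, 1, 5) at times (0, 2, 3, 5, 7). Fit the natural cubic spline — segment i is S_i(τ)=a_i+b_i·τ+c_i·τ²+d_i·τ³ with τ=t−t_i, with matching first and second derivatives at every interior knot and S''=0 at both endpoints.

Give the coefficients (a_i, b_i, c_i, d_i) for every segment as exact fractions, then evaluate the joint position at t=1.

Δ: Δ0=-1, Δ1=2, Δ2=-1/2, Δ3=2
row 1: diag=6, rhs=18; c'=1/6, d'=3
row 2: denom=6−1·1/6=35/6; d'=(-15−1·3)/(35/6)=-108/35
row 3: denom=8−2·12/35=256/35; d'=(15−2·-108/35)/(256/35)=741/256
back: M3=741/256
back: M2=-108/35−12/35·741/256=-261/64
back: M1=3−1/6·-261/64=471/128
M: M0=0, M1=471/128, M2=-261/64, M3=741/256, M4=0
seg 0: a=2, c=M0/2=0, d=(M1−M0)/(6·2)=157/512, b=Δ0−h0·(2M0+M1)/6=-285/128
seg 1: a=0, c=M1/2=471/256, d=(M2−M1)/(6·1)=-331/256, b=Δ1−h1·(2M1+M2)/6=93/64
seg 2: a=2, c=M2/2=-261/128, d=(M3−M2)/(6·2)=595/1024, b=Δ2−h2·(2M2+M3)/6=321/256
seg 3: a=1, c=M3/2=741/512, d=(M4−M3)/(6·2)=-247/1024, b=Δ3−h3·(2M3+M4)/6=9/128
t_q=1 → seg 0, τ=1; S=2+-285/128·τ+0·τ²+157/512·τ³=41/512

  seg 0: a=2 b=-285/128 c=0 d=157/512
  seg 1: a=0 b=93/64 c=471/256 d=-331/256
  seg 2: a=2 b=321/256 c=-261/128 d=595/1024
  seg 3: a=1 b=9/128 c=741/512 d=-247/1024
S(1) = 41/512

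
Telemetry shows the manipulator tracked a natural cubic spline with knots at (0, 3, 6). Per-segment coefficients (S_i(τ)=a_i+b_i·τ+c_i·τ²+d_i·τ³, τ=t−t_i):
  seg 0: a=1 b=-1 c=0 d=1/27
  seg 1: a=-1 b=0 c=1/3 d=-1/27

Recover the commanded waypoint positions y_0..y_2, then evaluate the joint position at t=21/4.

y_0=1 y_1=-1 y_2=1
S(21/4) = 17/64

y_0 = S_0(0) = a_0 = 1
y_1 = S_1(0) = a_1 = -1
y_2 = S_1(3) = 1
t_q=21/4 is in segment 1 (τ=9/4); S_1(τ)=17/64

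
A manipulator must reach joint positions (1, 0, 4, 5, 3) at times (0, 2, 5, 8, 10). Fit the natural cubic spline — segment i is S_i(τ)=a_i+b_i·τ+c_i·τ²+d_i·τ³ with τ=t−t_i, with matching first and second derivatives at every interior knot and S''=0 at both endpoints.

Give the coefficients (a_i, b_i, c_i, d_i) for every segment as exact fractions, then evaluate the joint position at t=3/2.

  seg 0: a=1 b=-953/1020 c=0 d=443/4080
  seg 1: a=0 b=94/255 c=443/680 d=-673/6120
  seg 2: a=4 b=157/120 c=-23/68 d=3/680
  seg 3: a=5 b=-307/510 c=-203/680 d=203/4080
S(3/2) = -381/10880

Δ: Δ0=-1/2, Δ1=4/3, Δ2=1/3, Δ3=-1
row 1: diag=10, rhs=11; c'=3/10, d'=11/10
row 2: denom=12−3·3/10=111/10; d'=(-6−3·11/10)/(111/10)=-31/37
row 3: denom=10−3·10/37=340/37; d'=(-8−3·-31/37)/(340/37)=-203/340
back: M3=-203/340
back: M2=-31/37−10/37·-203/340=-23/34
back: M1=11/10−3/10·-23/34=443/340
M: M0=0, M1=443/340, M2=-23/34, M3=-203/340, M4=0
seg 0: a=1, c=M0/2=0, d=(M1−M0)/(6·2)=443/4080, b=Δ0−h0·(2M0+M1)/6=-953/1020
seg 1: a=0, c=M1/2=443/680, d=(M2−M1)/(6·3)=-673/6120, b=Δ1−h1·(2M1+M2)/6=94/255
seg 2: a=4, c=M2/2=-23/68, d=(M3−M2)/(6·3)=3/680, b=Δ2−h2·(2M2+M3)/6=157/120
seg 3: a=5, c=M3/2=-203/680, d=(M4−M3)/(6·2)=203/4080, b=Δ3−h3·(2M3+M4)/6=-307/510
t_q=3/2 → seg 0, τ=3/2; S=1+-953/1020·τ+0·τ²+443/4080·τ³=-381/10880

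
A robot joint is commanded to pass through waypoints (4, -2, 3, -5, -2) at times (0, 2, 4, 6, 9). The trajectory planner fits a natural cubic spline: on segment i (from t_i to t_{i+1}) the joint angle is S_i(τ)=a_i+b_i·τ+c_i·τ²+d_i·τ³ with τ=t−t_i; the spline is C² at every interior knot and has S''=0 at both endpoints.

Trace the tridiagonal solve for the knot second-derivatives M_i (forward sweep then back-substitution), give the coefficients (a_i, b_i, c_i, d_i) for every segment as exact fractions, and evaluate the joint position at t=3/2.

Δ: Δ0=-3, Δ1=5/2, Δ2=-4, Δ3=1
row 1: diag=8, rhs=33; c'=1/4, d'=33/8
row 2: denom=8−2·1/4=15/2; d'=(-39−2·33/8)/(15/2)=-63/10
row 3: denom=10−2·4/15=142/15; d'=(30−2·-63/10)/(142/15)=9/2
back: M3=9/2
back: M2=-63/10−4/15·9/2=-15/2
back: M1=33/8−1/4·-15/2=6
M: M0=0, M1=6, M2=-15/2, M3=9/2, M4=0
seg 0: a=4, c=M0/2=0, d=(M1−M0)/(6·2)=1/2, b=Δ0−h0·(2M0+M1)/6=-5
seg 1: a=-2, c=M1/2=3, d=(M2−M1)/(6·2)=-9/8, b=Δ1−h1·(2M1+M2)/6=1
seg 2: a=3, c=M2/2=-15/4, d=(M3−M2)/(6·2)=1, b=Δ2−h2·(2M2+M3)/6=-1/2
seg 3: a=-5, c=M3/2=9/4, d=(M4−M3)/(6·3)=-1/4, b=Δ3−h3·(2M3+M4)/6=-7/2
t_q=3/2 → seg 0, τ=3/2; S=4+-5·τ+0·τ²+1/2·τ³=-29/16

  seg 0: a=4 b=-5 c=0 d=1/2
  seg 1: a=-2 b=1 c=3 d=-9/8
  seg 2: a=3 b=-1/2 c=-15/4 d=1
  seg 3: a=-5 b=-7/2 c=9/4 d=-1/4
S(3/2) = -29/16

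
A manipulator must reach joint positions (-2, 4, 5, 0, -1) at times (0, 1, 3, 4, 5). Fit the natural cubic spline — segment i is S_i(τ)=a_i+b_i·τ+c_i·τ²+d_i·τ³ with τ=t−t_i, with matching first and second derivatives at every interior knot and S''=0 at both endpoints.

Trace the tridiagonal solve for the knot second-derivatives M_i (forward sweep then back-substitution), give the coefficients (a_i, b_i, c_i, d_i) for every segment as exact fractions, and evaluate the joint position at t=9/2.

Δ: Δ0=6, Δ1=1/2, Δ2=-5, Δ3=-1
row 1: diag=6, rhs=-33; c'=1/3, d'=-11/2
row 2: denom=6−2·1/3=16/3; d'=(-33−2·-11/2)/(16/3)=-33/8
row 3: denom=4−1·3/16=61/16; d'=(24−1·-33/8)/(61/16)=450/61
back: M3=450/61
back: M2=-33/8−3/16·450/61=-336/61
back: M1=-11/2−1/3·-336/61=-447/122
M: M0=0, M1=-447/122, M2=-336/61, M3=450/61, M4=0
seg 0: a=-2, c=M0/2=0, d=(M1−M0)/(6·1)=-149/244, b=Δ0−h0·(2M0+M1)/6=1613/244
seg 1: a=4, c=M1/2=-447/244, d=(M2−M1)/(6·2)=-75/488, b=Δ1−h1·(2M1+M2)/6=583/122
seg 2: a=5, c=M2/2=-168/61, d=(M3−M2)/(6·1)=131/61, b=Δ2−h2·(2M2+M3)/6=-268/61
seg 3: a=0, c=M3/2=225/61, d=(M4−M3)/(6·1)=-75/61, b=Δ3−h3·(2M3+M4)/6=-211/61
t_q=9/2 → seg 3, τ=1/2; S=0+-211/61·τ+225/61·τ²+-75/61·τ³=-469/488

  seg 0: a=-2 b=1613/244 c=0 d=-149/244
  seg 1: a=4 b=583/122 c=-447/244 d=-75/488
  seg 2: a=5 b=-268/61 c=-168/61 d=131/61
  seg 3: a=0 b=-211/61 c=225/61 d=-75/61
S(9/2) = -469/488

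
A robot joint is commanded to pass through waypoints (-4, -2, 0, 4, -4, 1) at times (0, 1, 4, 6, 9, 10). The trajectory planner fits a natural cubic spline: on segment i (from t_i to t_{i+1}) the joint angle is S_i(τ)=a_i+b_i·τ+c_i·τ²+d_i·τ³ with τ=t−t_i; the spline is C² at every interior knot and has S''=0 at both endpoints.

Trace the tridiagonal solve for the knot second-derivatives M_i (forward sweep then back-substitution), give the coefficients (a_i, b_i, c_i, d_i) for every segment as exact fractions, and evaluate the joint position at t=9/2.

Δ: Δ0=2, Δ1=2/3, Δ2=2, Δ3=-8/3, Δ4=5
row 1: diag=8, rhs=-8; c'=3/8, d'=-1
row 2: denom=10−3·3/8=71/8; d'=(8−3·-1)/(71/8)=88/71
row 3: denom=10−2·16/71=678/71; d'=(-28−2·88/71)/(678/71)=-1082/339
row 4: denom=8−3·71/226=1595/226; d'=(46−3·-1082/339)/(1595/226)=2512/319
back: M4=2512/319
back: M3=-1082/339−71/226·2512/319=-5422/957
back: M2=88/71−16/71·-5422/957=2408/957
back: M1=-1−3/8·2408/957=-620/319
M: M0=0, M1=-620/319, M2=2408/957, M3=-5422/957, M4=2512/319, M5=0
seg 0: a=-4, c=M0/2=0, d=(M1−M0)/(6·1)=-310/957, b=Δ0−h0·(2M0+M1)/6=2224/957
seg 1: a=-2, c=M1/2=-310/319, d=(M2−M1)/(6·3)=194/783, b=Δ1−h1·(2M1+M2)/6=1294/957
seg 2: a=0, c=M2/2=1204/957, d=(M3−M2)/(6·2)=-15/22, b=Δ2−h2·(2M2+M3)/6=2116/957
seg 3: a=4, c=M3/2=-2711/957, d=(M4−M3)/(6·3)=589/783, b=Δ3−h3·(2M3+M4)/6=-898/957
seg 4: a=-4, c=M4/2=1256/319, d=(M5−M4)/(6·1)=-1256/957, b=Δ4−h4·(2M4+M5)/6=2273/957
t_q=9/2 → seg 2, τ=1/2; S=0+2116/957·τ+1204/957·τ²+-15/22·τ³=6813/5104

  seg 0: a=-4 b=2224/957 c=0 d=-310/957
  seg 1: a=-2 b=1294/957 c=-310/319 d=194/783
  seg 2: a=0 b=2116/957 c=1204/957 d=-15/22
  seg 3: a=4 b=-898/957 c=-2711/957 d=589/783
  seg 4: a=-4 b=2273/957 c=1256/319 d=-1256/957
S(9/2) = 6813/5104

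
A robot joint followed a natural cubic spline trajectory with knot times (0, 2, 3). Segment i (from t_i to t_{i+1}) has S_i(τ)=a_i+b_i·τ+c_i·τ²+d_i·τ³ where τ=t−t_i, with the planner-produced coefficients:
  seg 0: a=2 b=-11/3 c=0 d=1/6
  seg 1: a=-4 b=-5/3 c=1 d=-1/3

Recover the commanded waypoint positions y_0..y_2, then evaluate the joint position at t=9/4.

y_0 = S_0(0) = a_0 = 2
y_1 = S_1(0) = a_1 = -4
y_2 = S_1(1) = -5
t_q=9/4 is in segment 1 (τ=1/4); S_1(τ)=-279/64

y_0=2 y_1=-4 y_2=-5
S(9/4) = -279/64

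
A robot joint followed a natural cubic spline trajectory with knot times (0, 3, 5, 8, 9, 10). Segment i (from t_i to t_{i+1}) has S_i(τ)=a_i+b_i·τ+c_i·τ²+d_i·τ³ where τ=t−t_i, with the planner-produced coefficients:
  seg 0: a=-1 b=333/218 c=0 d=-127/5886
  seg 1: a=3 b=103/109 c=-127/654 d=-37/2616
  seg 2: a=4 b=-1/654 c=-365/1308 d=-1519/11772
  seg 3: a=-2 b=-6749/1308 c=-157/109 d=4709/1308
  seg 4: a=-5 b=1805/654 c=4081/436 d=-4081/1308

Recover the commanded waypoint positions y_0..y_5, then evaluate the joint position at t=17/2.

y_0=-1 y_1=3 y_2=4 y_3=-2 y_4=-5 y_5=4
S(17/2) = -15661/3488

y_0 = S_0(0) = a_0 = -1
y_1 = S_1(0) = a_1 = 3
y_2 = S_2(0) = a_2 = 4
y_3 = S_3(0) = a_3 = -2
y_4 = S_4(0) = a_4 = -5
y_5 = S_4(1) = 4
t_q=17/2 is in segment 3 (τ=1/2); S_3(τ)=-15661/3488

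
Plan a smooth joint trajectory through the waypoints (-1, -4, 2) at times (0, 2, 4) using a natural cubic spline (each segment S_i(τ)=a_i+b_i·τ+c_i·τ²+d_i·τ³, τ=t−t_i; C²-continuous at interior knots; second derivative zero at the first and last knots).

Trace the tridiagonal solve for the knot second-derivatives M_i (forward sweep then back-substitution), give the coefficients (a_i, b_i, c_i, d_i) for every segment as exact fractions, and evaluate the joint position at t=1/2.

Δ: Δ0=-3/2, Δ1=3
row 1: diag=8, rhs=27; c'=1/4, d'=27/8
back: M1=27/8
M: M0=0, M1=27/8, M2=0
seg 0: a=-1, c=M0/2=0, d=(M1−M0)/(6·2)=9/32, b=Δ0−h0·(2M0+M1)/6=-21/8
seg 1: a=-4, c=M1/2=27/16, d=(M2−M1)/(6·2)=-9/32, b=Δ1−h1·(2M1+M2)/6=3/4
t_q=1/2 → seg 0, τ=1/2; S=-1+-21/8·τ+0·τ²+9/32·τ³=-583/256

  seg 0: a=-1 b=-21/8 c=0 d=9/32
  seg 1: a=-4 b=3/4 c=27/16 d=-9/32
S(1/2) = -583/256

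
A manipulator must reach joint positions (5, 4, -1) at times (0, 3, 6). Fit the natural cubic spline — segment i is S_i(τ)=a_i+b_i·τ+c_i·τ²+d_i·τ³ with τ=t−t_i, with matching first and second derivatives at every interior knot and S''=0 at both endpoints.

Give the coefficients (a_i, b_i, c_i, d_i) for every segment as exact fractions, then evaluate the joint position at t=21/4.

Δ: Δ0=-1/3, Δ1=-5/3
row 1: diag=12, rhs=-8; c'=1/4, d'=-2/3
back: M1=-2/3
M: M0=0, M1=-2/3, M2=0
seg 0: a=5, c=M0/2=0, d=(M1−M0)/(6·3)=-1/27, b=Δ0−h0·(2M0+M1)/6=0
seg 1: a=4, c=M1/2=-1/3, d=(M2−M1)/(6·3)=1/27, b=Δ1−h1·(2M1+M2)/6=-1
t_q=21/4 → seg 1, τ=9/4; S=4+-1·τ+-1/3·τ²+1/27·τ³=31/64

  seg 0: a=5 b=0 c=0 d=-1/27
  seg 1: a=4 b=-1 c=-1/3 d=1/27
S(21/4) = 31/64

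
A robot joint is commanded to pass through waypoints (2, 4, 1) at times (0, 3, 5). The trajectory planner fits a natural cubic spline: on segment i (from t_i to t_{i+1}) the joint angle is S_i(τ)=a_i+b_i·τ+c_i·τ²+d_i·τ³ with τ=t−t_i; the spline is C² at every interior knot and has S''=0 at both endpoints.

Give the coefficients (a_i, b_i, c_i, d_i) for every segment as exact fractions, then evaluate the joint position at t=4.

Δ: Δ0=2/3, Δ1=-3/2
row 1: diag=10, rhs=-13; c'=1/5, d'=-13/10
back: M1=-13/10
M: M0=0, M1=-13/10, M2=0
seg 0: a=2, c=M0/2=0, d=(M1−M0)/(6·3)=-13/180, b=Δ0−h0·(2M0+M1)/6=79/60
seg 1: a=4, c=M1/2=-13/20, d=(M2−M1)/(6·2)=13/120, b=Δ1−h1·(2M1+M2)/6=-19/30
t_q=4 → seg 1, τ=1; S=4+-19/30·τ+-13/20·τ²+13/120·τ³=113/40

  seg 0: a=2 b=79/60 c=0 d=-13/180
  seg 1: a=4 b=-19/30 c=-13/20 d=13/120
S(4) = 113/40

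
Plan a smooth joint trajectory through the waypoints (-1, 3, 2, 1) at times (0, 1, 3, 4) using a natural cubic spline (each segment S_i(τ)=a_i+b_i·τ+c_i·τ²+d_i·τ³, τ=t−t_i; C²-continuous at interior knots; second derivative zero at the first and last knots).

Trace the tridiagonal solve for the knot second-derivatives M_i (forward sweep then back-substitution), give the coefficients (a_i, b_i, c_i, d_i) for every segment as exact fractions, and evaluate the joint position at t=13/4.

Δ: Δ0=4, Δ1=-1/2, Δ2=-1
row 1: diag=6, rhs=-27; c'=1/3, d'=-9/2
row 2: denom=6−2·1/3=16/3; d'=(-3−2·-9/2)/(16/3)=9/8
back: M2=9/8
back: M1=-9/2−1/3·9/8=-39/8
M: M0=0, M1=-39/8, M2=9/8, M3=0
seg 0: a=-1, c=M0/2=0, d=(M1−M0)/(6·1)=-13/16, b=Δ0−h0·(2M0+M1)/6=77/16
seg 1: a=3, c=M1/2=-39/16, d=(M2−M1)/(6·2)=1/2, b=Δ1−h1·(2M1+M2)/6=19/8
seg 2: a=2, c=M2/2=9/16, d=(M3−M2)/(6·1)=-3/16, b=Δ2−h2·(2M2+M3)/6=-11/8
t_q=13/4 → seg 2, τ=1/4; S=2+-11/8·τ+9/16·τ²+-3/16·τ³=1729/1024

  seg 0: a=-1 b=77/16 c=0 d=-13/16
  seg 1: a=3 b=19/8 c=-39/16 d=1/2
  seg 2: a=2 b=-11/8 c=9/16 d=-3/16
S(13/4) = 1729/1024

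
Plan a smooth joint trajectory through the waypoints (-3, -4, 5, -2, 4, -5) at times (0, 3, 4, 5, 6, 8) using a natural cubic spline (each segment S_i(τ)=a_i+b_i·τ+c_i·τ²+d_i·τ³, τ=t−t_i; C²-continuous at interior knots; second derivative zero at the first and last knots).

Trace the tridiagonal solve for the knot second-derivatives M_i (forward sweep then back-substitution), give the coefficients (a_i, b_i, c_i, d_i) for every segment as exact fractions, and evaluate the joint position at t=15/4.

  seg 0: a=-3 b=-4799/798 c=0 d=1511/2394
  seg 1: a=-4 b=4400/399 c=1511/266 d=-6151/798
  seg 2: a=5 b=-587/798 c=-2320/133 d=8921/798
  seg 3: a=-2 b=-832/399 c=4281/266 d=-913/114
  seg 4: a=4 b=4849/798 c=-1055/133 d=1055/798
S(15/4) = 71741/17024

Δ: Δ0=-1/3, Δ1=9, Δ2=-7, Δ3=6, Δ4=-9/2
row 1: diag=8, rhs=56; c'=1/8, d'=7
row 2: denom=4−1·1/8=31/8; d'=(-96−1·7)/(31/8)=-824/31
row 3: denom=4−1·8/31=116/31; d'=(78−1·-824/31)/(116/31)=1621/58
row 4: denom=6−1·31/116=665/116; d'=(-63−1·1621/58)/(665/116)=-2110/133
back: M4=-2110/133
back: M3=1621/58−31/116·-2110/133=4281/133
back: M2=-824/31−8/31·4281/133=-4640/133
back: M1=7−1/8·-4640/133=1511/133
M: M0=0, M1=1511/133, M2=-4640/133, M3=4281/133, M4=-2110/133, M5=0
seg 0: a=-3, c=M0/2=0, d=(M1−M0)/(6·3)=1511/2394, b=Δ0−h0·(2M0+M1)/6=-4799/798
seg 1: a=-4, c=M1/2=1511/266, d=(M2−M1)/(6·1)=-6151/798, b=Δ1−h1·(2M1+M2)/6=4400/399
seg 2: a=5, c=M2/2=-2320/133, d=(M3−M2)/(6·1)=8921/798, b=Δ2−h2·(2M2+M3)/6=-587/798
seg 3: a=-2, c=M3/2=4281/266, d=(M4−M3)/(6·1)=-913/114, b=Δ3−h3·(2M3+M4)/6=-832/399
seg 4: a=4, c=M4/2=-1055/133, d=(M5−M4)/(6·2)=1055/798, b=Δ4−h4·(2M4+M5)/6=4849/798
t_q=15/4 → seg 1, τ=3/4; S=-4+4400/399·τ+1511/266·τ²+-6151/798·τ³=71741/17024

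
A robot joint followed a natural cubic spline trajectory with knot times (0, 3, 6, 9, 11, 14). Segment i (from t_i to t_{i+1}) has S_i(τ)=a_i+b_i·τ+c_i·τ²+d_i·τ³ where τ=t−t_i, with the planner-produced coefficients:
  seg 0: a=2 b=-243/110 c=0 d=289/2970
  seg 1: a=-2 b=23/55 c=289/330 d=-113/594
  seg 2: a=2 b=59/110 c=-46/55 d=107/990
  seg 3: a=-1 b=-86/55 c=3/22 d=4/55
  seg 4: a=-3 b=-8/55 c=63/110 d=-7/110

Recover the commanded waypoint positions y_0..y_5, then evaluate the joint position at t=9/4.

y_0 = S_0(0) = a_0 = 2
y_1 = S_1(0) = a_1 = -2
y_2 = S_2(0) = a_2 = 2
y_3 = S_3(0) = a_3 = -1
y_4 = S_4(0) = a_4 = -3
y_5 = S_4(3) = 0
t_q=9/4 is in segment 0 (τ=9/4); S_0(τ)=-13109/7040

y_0=2 y_1=-2 y_2=2 y_3=-1 y_4=-3 y_5=0
S(9/4) = -13109/7040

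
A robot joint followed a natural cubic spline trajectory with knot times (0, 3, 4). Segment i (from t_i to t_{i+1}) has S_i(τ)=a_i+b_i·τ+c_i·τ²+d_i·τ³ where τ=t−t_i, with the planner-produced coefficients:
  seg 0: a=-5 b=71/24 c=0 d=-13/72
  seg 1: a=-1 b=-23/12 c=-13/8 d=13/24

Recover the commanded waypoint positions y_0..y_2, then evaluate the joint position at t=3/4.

y_0 = S_0(0) = a_0 = -5
y_1 = S_1(0) = a_1 = -1
y_2 = S_1(1) = -4
t_q=3/4 is in segment 0 (τ=3/4); S_0(τ)=-1463/512

y_0=-5 y_1=-1 y_2=-4
S(3/4) = -1463/512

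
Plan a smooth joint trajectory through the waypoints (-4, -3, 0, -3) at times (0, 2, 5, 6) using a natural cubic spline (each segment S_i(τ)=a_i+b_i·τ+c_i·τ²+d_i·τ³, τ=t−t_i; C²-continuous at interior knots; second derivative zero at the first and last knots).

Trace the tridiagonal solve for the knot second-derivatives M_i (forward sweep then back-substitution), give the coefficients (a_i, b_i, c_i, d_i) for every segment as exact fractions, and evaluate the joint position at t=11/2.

  seg 0: a=-4 b=7/142 c=0 d=8/71
  seg 1: a=-3 b=199/142 c=48/71 d=-115/426
  seg 2: a=0 b=-130/71 c=-249/142 d=83/142
S(11/2) = -1455/1136

Δ: Δ0=1/2, Δ1=1, Δ2=-3
row 1: diag=10, rhs=3; c'=3/10, d'=3/10
row 2: denom=8−3·3/10=71/10; d'=(-24−3·3/10)/(71/10)=-249/71
back: M2=-249/71
back: M1=3/10−3/10·-249/71=96/71
M: M0=0, M1=96/71, M2=-249/71, M3=0
seg 0: a=-4, c=M0/2=0, d=(M1−M0)/(6·2)=8/71, b=Δ0−h0·(2M0+M1)/6=7/142
seg 1: a=-3, c=M1/2=48/71, d=(M2−M1)/(6·3)=-115/426, b=Δ1−h1·(2M1+M2)/6=199/142
seg 2: a=0, c=M2/2=-249/142, d=(M3−M2)/(6·1)=83/142, b=Δ2−h2·(2M2+M3)/6=-130/71
t_q=11/2 → seg 2, τ=1/2; S=0+-130/71·τ+-249/142·τ²+83/142·τ³=-1455/1136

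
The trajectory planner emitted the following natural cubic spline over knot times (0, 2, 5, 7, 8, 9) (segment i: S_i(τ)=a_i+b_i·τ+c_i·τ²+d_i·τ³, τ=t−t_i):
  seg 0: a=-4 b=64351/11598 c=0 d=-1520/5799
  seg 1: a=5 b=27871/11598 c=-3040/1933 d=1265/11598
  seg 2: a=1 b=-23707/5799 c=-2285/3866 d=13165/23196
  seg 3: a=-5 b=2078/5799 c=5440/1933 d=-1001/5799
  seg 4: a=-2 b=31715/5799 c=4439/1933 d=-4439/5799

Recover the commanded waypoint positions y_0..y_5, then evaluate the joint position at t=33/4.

y_0 = S_0(0) = a_0 = -4
y_1 = S_1(0) = a_1 = 5
y_2 = S_2(0) = a_2 = 1
y_3 = S_3(0) = a_3 = -5
y_4 = S_4(0) = a_4 = -2
y_5 = S_4(1) = 5
t_q=33/4 is in segment 4 (τ=1/4); S_4(τ)=-62001/123712

y_0=-4 y_1=5 y_2=1 y_3=-5 y_4=-2 y_5=5
S(33/4) = -62001/123712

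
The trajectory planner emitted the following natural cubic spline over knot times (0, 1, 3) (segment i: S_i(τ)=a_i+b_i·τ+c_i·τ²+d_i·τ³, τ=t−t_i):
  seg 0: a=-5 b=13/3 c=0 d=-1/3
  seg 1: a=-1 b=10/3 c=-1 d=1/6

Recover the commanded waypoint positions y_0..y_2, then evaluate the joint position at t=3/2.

y_0 = S_0(0) = a_0 = -5
y_1 = S_1(0) = a_1 = -1
y_2 = S_1(2) = 3
t_q=3/2 is in segment 1 (τ=1/2); S_1(τ)=7/16

y_0=-5 y_1=-1 y_2=3
S(3/2) = 7/16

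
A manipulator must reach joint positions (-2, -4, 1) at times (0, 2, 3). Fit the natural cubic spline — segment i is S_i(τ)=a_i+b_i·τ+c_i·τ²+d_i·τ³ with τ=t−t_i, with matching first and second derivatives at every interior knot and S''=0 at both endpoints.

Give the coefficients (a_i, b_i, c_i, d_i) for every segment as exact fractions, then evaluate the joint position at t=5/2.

Δ: Δ0=-1, Δ1=5
row 1: diag=6, rhs=36; c'=1/6, d'=6
back: M1=6
M: M0=0, M1=6, M2=0
seg 0: a=-2, c=M0/2=0, d=(M1−M0)/(6·2)=1/2, b=Δ0−h0·(2M0+M1)/6=-3
seg 1: a=-4, c=M1/2=3, d=(M2−M1)/(6·1)=-1, b=Δ1−h1·(2M1+M2)/6=3
t_q=5/2 → seg 1, τ=1/2; S=-4+3·τ+3·τ²+-1·τ³=-15/8

  seg 0: a=-2 b=-3 c=0 d=1/2
  seg 1: a=-4 b=3 c=3 d=-1
S(5/2) = -15/8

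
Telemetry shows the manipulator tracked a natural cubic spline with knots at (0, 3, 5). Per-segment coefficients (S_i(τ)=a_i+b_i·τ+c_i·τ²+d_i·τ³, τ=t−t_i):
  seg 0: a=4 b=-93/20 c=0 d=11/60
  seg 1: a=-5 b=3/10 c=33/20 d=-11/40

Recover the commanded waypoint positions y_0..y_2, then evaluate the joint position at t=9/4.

y_0=4 y_1=-5 y_2=0
S(9/4) = -5599/1280

y_0 = S_0(0) = a_0 = 4
y_1 = S_1(0) = a_1 = -5
y_2 = S_1(2) = 0
t_q=9/4 is in segment 0 (τ=9/4); S_0(τ)=-5599/1280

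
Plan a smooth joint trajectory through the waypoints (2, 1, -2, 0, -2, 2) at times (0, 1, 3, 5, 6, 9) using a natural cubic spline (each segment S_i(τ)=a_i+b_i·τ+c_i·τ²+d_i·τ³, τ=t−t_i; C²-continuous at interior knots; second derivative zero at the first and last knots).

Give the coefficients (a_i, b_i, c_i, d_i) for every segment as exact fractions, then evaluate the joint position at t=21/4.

Δ: Δ0=-1, Δ1=-3/2, Δ2=1, Δ3=-2, Δ4=4/3
row 1: diag=6, rhs=-3; c'=1/3, d'=-1/2
row 2: denom=8−2·1/3=22/3; d'=(15−2·-1/2)/(22/3)=24/11
row 3: denom=6−2·3/11=60/11; d'=(-18−2·24/11)/(60/11)=-41/10
row 4: denom=8−1·11/60=469/60; d'=(20−1·-41/10)/(469/60)=1446/469
back: M4=1446/469
back: M3=-41/10−11/60·1446/469=-2188/469
back: M2=24/11−3/11·-2188/469=1620/469
back: M1=-1/2−1/3·1620/469=-1549/938
M: M0=0, M1=-1549/938, M2=1620/469, M3=-2188/469, M4=1446/469, M5=0
seg 0: a=2, c=M0/2=0, d=(M1−M0)/(6·1)=-1549/5628, b=Δ0−h0·(2M0+M1)/6=-4079/5628
seg 1: a=1, c=M1/2=-1549/1876, d=(M2−M1)/(6·2)=4789/11256, b=Δ1−h1·(2M1+M2)/6=-4363/2814
seg 2: a=-2, c=M2/2=810/469, d=(M3−M2)/(6·2)=-136/201, b=Δ2−h2·(2M2+M3)/6=355/1407
seg 3: a=0, c=M3/2=-1094/469, d=(M4−M3)/(6·1)=1817/1407, b=Δ3−h3·(2M3+M4)/6=-1349/1407
seg 4: a=-2, c=M4/2=723/469, d=(M5−M4)/(6·3)=-241/1407, b=Δ4−h4·(2M4+M5)/6=-2462/1407
t_q=21/4 → seg 3, τ=1/4; S=0+-1349/1407·τ+-1094/469·τ²+1817/1407·τ³=-10965/30016

  seg 0: a=2 b=-4079/5628 c=0 d=-1549/5628
  seg 1: a=1 b=-4363/2814 c=-1549/1876 d=4789/11256
  seg 2: a=-2 b=355/1407 c=810/469 d=-136/201
  seg 3: a=0 b=-1349/1407 c=-1094/469 d=1817/1407
  seg 4: a=-2 b=-2462/1407 c=723/469 d=-241/1407
S(21/4) = -10965/30016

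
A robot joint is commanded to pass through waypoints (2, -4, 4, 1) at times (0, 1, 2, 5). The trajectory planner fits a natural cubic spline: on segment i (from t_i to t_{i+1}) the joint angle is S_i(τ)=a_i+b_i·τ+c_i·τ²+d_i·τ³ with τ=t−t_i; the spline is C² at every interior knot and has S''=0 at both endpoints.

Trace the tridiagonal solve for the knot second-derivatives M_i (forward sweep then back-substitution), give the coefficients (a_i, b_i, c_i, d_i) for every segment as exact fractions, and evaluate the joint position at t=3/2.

Δ: Δ0=-6, Δ1=8, Δ2=-1
row 1: diag=4, rhs=84; c'=1/4, d'=21
row 2: denom=8−1·1/4=31/4; d'=(-54−1·21)/(31/4)=-300/31
back: M2=-300/31
back: M1=21−1/4·-300/31=726/31
M: M0=0, M1=726/31, M2=-300/31, M3=0
seg 0: a=2, c=M0/2=0, d=(M1−M0)/(6·1)=121/31, b=Δ0−h0·(2M0+M1)/6=-307/31
seg 1: a=-4, c=M1/2=363/31, d=(M2−M1)/(6·1)=-171/31, b=Δ1−h1·(2M1+M2)/6=56/31
seg 2: a=4, c=M2/2=-150/31, d=(M3−M2)/(6·3)=50/93, b=Δ2−h2·(2M2+M3)/6=269/31
t_q=3/2 → seg 1, τ=1/2; S=-4+56/31·τ+363/31·τ²+-171/31·τ³=-213/248

  seg 0: a=2 b=-307/31 c=0 d=121/31
  seg 1: a=-4 b=56/31 c=363/31 d=-171/31
  seg 2: a=4 b=269/31 c=-150/31 d=50/93
S(3/2) = -213/248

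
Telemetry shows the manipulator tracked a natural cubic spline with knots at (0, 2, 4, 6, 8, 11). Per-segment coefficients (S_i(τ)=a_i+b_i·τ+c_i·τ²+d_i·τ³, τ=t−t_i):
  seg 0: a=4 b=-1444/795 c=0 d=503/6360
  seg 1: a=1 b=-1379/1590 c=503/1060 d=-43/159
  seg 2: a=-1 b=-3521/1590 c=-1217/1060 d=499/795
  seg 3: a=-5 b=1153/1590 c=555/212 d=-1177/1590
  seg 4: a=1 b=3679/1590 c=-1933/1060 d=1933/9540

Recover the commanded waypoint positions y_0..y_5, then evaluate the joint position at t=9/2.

y_0 = S_0(0) = a_0 = 4
y_1 = S_1(0) = a_1 = 1
y_2 = S_2(0) = a_2 = -1
y_3 = S_3(0) = a_3 = -5
y_4 = S_4(0) = a_4 = 1
y_5 = S_4(3) = -3
t_q=9/2 is in segment 2 (τ=1/2); S_2(τ)=-9819/4240

y_0=4 y_1=1 y_2=-1 y_3=-5 y_4=1 y_5=-3
S(9/2) = -9819/4240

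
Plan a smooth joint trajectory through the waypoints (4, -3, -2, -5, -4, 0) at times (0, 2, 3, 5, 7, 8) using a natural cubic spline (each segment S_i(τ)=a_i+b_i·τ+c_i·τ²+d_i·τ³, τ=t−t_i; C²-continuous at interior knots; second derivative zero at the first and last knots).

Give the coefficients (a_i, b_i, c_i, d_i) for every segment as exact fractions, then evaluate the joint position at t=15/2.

  seg 0: a=4 b=-3643/698 c=0 d=150/349
  seg 1: a=-3 b=-43/698 c=900/349 d=-1059/698
  seg 2: a=-2 b=190/349 c=-1377/698 d=1327/2792
  seg 3: a=-5 b=-1147/698 c=1227/1396 d=269/2792
  seg 4: a=-4 b=1057/349 c=1017/698 d=-339/698
S(15/2) = -12185/5584

Δ: Δ0=-7/2, Δ1=1, Δ2=-3/2, Δ3=1/2, Δ4=4
row 1: diag=6, rhs=27; c'=1/6, d'=9/2
row 2: denom=6−1·1/6=35/6; d'=(-15−1·9/2)/(35/6)=-117/35
row 3: denom=8−2·12/35=256/35; d'=(12−2·-117/35)/(256/35)=327/128
row 4: denom=6−2·35/128=349/64; d'=(21−2·327/128)/(349/64)=1017/349
back: M4=1017/349
back: M3=327/128−35/128·1017/349=1227/698
back: M2=-117/35−12/35·1227/698=-1377/349
back: M1=9/2−1/6·-1377/349=1800/349
M: M0=0, M1=1800/349, M2=-1377/349, M3=1227/698, M4=1017/349, M5=0
seg 0: a=4, c=M0/2=0, d=(M1−M0)/(6·2)=150/349, b=Δ0−h0·(2M0+M1)/6=-3643/698
seg 1: a=-3, c=M1/2=900/349, d=(M2−M1)/(6·1)=-1059/698, b=Δ1−h1·(2M1+M2)/6=-43/698
seg 2: a=-2, c=M2/2=-1377/698, d=(M3−M2)/(6·2)=1327/2792, b=Δ2−h2·(2M2+M3)/6=190/349
seg 3: a=-5, c=M3/2=1227/1396, d=(M4−M3)/(6·2)=269/2792, b=Δ3−h3·(2M3+M4)/6=-1147/698
seg 4: a=-4, c=M4/2=1017/698, d=(M5−M4)/(6·1)=-339/698, b=Δ4−h4·(2M4+M5)/6=1057/349
t_q=15/2 → seg 4, τ=1/2; S=-4+1057/349·τ+1017/698·τ²+-339/698·τ³=-12185/5584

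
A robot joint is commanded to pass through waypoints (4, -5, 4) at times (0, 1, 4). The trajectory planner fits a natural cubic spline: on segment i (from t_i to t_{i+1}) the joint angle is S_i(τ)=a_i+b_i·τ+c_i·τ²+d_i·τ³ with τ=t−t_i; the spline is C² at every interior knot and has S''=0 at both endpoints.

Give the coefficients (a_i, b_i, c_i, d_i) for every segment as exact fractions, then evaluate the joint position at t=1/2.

Δ: Δ0=-9, Δ1=3
row 1: diag=8, rhs=72; c'=3/8, d'=9
back: M1=9
M: M0=0, M1=9, M2=0
seg 0: a=4, c=M0/2=0, d=(M1−M0)/(6·1)=3/2, b=Δ0−h0·(2M0+M1)/6=-21/2
seg 1: a=-5, c=M1/2=9/2, d=(M2−M1)/(6·3)=-1/2, b=Δ1−h1·(2M1+M2)/6=-6
t_q=1/2 → seg 0, τ=1/2; S=4+-21/2·τ+0·τ²+3/2·τ³=-17/16

  seg 0: a=4 b=-21/2 c=0 d=3/2
  seg 1: a=-5 b=-6 c=9/2 d=-1/2
S(1/2) = -17/16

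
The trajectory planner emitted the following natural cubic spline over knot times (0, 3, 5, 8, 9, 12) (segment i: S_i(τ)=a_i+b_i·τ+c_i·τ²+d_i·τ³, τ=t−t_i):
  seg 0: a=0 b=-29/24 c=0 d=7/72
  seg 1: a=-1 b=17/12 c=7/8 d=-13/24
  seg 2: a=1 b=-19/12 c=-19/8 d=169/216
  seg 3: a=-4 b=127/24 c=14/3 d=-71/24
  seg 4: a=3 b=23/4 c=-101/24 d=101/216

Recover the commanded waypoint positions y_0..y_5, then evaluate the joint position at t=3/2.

y_0=0 y_1=-1 y_2=1 y_3=-4 y_4=3 y_5=-5
S(3/2) = -95/64

y_0 = S_0(0) = a_0 = 0
y_1 = S_1(0) = a_1 = -1
y_2 = S_2(0) = a_2 = 1
y_3 = S_3(0) = a_3 = -4
y_4 = S_4(0) = a_4 = 3
y_5 = S_4(3) = -5
t_q=3/2 is in segment 0 (τ=3/2); S_0(τ)=-95/64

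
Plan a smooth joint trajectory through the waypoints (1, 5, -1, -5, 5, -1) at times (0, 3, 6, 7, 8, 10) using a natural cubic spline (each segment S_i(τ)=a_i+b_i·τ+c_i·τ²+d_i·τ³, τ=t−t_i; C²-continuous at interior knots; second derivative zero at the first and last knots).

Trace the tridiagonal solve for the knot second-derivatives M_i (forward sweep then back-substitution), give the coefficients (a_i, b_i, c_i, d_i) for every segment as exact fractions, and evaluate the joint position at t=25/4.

Δ: Δ0=4/3, Δ1=-2, Δ2=-4, Δ3=10, Δ4=-3
row 1: diag=12, rhs=-20; c'=1/4, d'=-5/3
row 2: denom=8−3·1/4=29/4; d'=(-12−3·-5/3)/(29/4)=-28/29
row 3: denom=4−1·4/29=112/29; d'=(84−1·-28/29)/(112/29)=22
row 4: denom=6−1·29/112=643/112; d'=(-78−1·22)/(643/112)=-11200/643
back: M4=-11200/643
back: M3=22−29/112·-11200/643=17046/643
back: M2=-28/29−4/29·17046/643=-2972/643
back: M1=-5/3−1/4·-2972/643=-986/1929
M: M0=0, M1=-986/1929, M2=-2972/643, M3=17046/643, M4=-11200/643, M5=0
seg 0: a=1, c=M0/2=0, d=(M1−M0)/(6·3)=-493/17361, b=Δ0−h0·(2M0+M1)/6=3065/1929
seg 1: a=5, c=M1/2=-493/1929, d=(M2−M1)/(6·3)=-3965/17361, b=Δ1−h1·(2M1+M2)/6=1586/1929
seg 2: a=-1, c=M2/2=-1486/643, d=(M3−M2)/(6·1)=10009/1929, b=Δ2−h2·(2M2+M3)/6=-13267/1929
seg 3: a=-5, c=M3/2=8523/643, d=(M4−M3)/(6·1)=-14123/1929, b=Δ3−h3·(2M3+M4)/6=7844/1929
seg 4: a=5, c=M4/2=-5600/643, d=(M5−M4)/(6·2)=2800/1929, b=Δ4−h4·(2M4+M5)/6=16613/1929
t_q=25/4 → seg 2, τ=1/4; S=-1+-13267/1929·τ+-1486/643·τ²+10009/1929·τ³=-114517/41152

  seg 0: a=1 b=3065/1929 c=0 d=-493/17361
  seg 1: a=5 b=1586/1929 c=-493/1929 d=-3965/17361
  seg 2: a=-1 b=-13267/1929 c=-1486/643 d=10009/1929
  seg 3: a=-5 b=7844/1929 c=8523/643 d=-14123/1929
  seg 4: a=5 b=16613/1929 c=-5600/643 d=2800/1929
S(25/4) = -114517/41152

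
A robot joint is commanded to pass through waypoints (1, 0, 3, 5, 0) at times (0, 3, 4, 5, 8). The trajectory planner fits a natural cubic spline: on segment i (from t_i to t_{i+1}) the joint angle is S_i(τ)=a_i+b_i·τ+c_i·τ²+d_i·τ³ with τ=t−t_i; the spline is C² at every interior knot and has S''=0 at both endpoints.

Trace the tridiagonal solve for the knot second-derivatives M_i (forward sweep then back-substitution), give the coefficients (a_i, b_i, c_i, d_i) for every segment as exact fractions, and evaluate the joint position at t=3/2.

  seg 0: a=1 b=-403/240 c=0 d=323/2160
  seg 1: a=0 b=283/120 c=323/240 d=-169/240
  seg 2: a=3 b=47/16 c=-23/30 d=-41/240
  seg 3: a=5 b=107/120 c=-307/240 d=307/2160
S(3/2) = -649/640

Δ: Δ0=-1/3, Δ1=3, Δ2=2, Δ3=-5/3
row 1: diag=8, rhs=20; c'=1/8, d'=5/2
row 2: denom=4−1·1/8=31/8; d'=(-6−1·5/2)/(31/8)=-68/31
row 3: denom=8−1·8/31=240/31; d'=(-22−1·-68/31)/(240/31)=-307/120
back: M3=-307/120
back: M2=-68/31−8/31·-307/120=-23/15
back: M1=5/2−1/8·-23/15=323/120
M: M0=0, M1=323/120, M2=-23/15, M3=-307/120, M4=0
seg 0: a=1, c=M0/2=0, d=(M1−M0)/(6·3)=323/2160, b=Δ0−h0·(2M0+M1)/6=-403/240
seg 1: a=0, c=M1/2=323/240, d=(M2−M1)/(6·1)=-169/240, b=Δ1−h1·(2M1+M2)/6=283/120
seg 2: a=3, c=M2/2=-23/30, d=(M3−M2)/(6·1)=-41/240, b=Δ2−h2·(2M2+M3)/6=47/16
seg 3: a=5, c=M3/2=-307/240, d=(M4−M3)/(6·3)=307/2160, b=Δ3−h3·(2M3+M4)/6=107/120
t_q=3/2 → seg 0, τ=3/2; S=1+-403/240·τ+0·τ²+323/2160·τ³=-649/640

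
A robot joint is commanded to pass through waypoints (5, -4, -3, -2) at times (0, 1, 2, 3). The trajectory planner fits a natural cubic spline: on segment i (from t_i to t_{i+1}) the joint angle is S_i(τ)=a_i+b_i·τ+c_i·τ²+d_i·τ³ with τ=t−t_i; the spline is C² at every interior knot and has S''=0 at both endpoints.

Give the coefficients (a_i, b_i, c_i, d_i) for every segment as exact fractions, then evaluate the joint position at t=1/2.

Δ: Δ0=-9, Δ1=1, Δ2=1
row 1: diag=4, rhs=60; c'=1/4, d'=15
row 2: denom=4−1·1/4=15/4; d'=(0−1·15)/(15/4)=-4
back: M2=-4
back: M1=15−1/4·-4=16
M: M0=0, M1=16, M2=-4, M3=0
seg 0: a=5, c=M0/2=0, d=(M1−M0)/(6·1)=8/3, b=Δ0−h0·(2M0+M1)/6=-35/3
seg 1: a=-4, c=M1/2=8, d=(M2−M1)/(6·1)=-10/3, b=Δ1−h1·(2M1+M2)/6=-11/3
seg 2: a=-3, c=M2/2=-2, d=(M3−M2)/(6·1)=2/3, b=Δ2−h2·(2M2+M3)/6=7/3
t_q=1/2 → seg 0, τ=1/2; S=5+-35/3·τ+0·τ²+8/3·τ³=-1/2

  seg 0: a=5 b=-35/3 c=0 d=8/3
  seg 1: a=-4 b=-11/3 c=8 d=-10/3
  seg 2: a=-3 b=7/3 c=-2 d=2/3
S(1/2) = -1/2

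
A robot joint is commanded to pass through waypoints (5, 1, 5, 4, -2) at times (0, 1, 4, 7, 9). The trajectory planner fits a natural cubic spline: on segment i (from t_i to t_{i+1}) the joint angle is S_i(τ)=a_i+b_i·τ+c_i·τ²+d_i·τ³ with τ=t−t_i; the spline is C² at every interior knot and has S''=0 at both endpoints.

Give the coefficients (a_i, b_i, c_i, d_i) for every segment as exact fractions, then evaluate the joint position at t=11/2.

Δ: Δ0=-4, Δ1=4/3, Δ2=-1/3, Δ3=-3
row 1: diag=8, rhs=32; c'=3/8, d'=4
row 2: denom=12−3·3/8=87/8; d'=(-10−3·4)/(87/8)=-176/87
row 3: denom=10−3·8/29=266/29; d'=(-16−3·-176/87)/(266/29)=-144/133
back: M3=-144/133
back: M2=-176/87−8/29·-144/133=-688/399
back: M1=4−3/8·-688/399=618/133
M: M0=0, M1=618/133, M2=-688/399, M3=-144/133, M4=0
seg 0: a=5, c=M0/2=0, d=(M1−M0)/(6·1)=103/133, b=Δ0−h0·(2M0+M1)/6=-635/133
seg 1: a=1, c=M1/2=309/133, d=(M2−M1)/(6·3)=-1271/3591, b=Δ1−h1·(2M1+M2)/6=-326/133
seg 2: a=5, c=M2/2=-344/399, d=(M3−M2)/(6·3)=128/3591, b=Δ2−h2·(2M2+M3)/6=257/133
seg 3: a=4, c=M3/2=-72/133, d=(M4−M3)/(6·2)=12/133, b=Δ3−h3·(2M3+M4)/6=-303/133
t_q=11/2 → seg 2, τ=3/2; S=5+257/133·τ+-344/399·τ²+128/3591·τ³=231/38

  seg 0: a=5 b=-635/133 c=0 d=103/133
  seg 1: a=1 b=-326/133 c=309/133 d=-1271/3591
  seg 2: a=5 b=257/133 c=-344/399 d=128/3591
  seg 3: a=4 b=-303/133 c=-72/133 d=12/133
S(11/2) = 231/38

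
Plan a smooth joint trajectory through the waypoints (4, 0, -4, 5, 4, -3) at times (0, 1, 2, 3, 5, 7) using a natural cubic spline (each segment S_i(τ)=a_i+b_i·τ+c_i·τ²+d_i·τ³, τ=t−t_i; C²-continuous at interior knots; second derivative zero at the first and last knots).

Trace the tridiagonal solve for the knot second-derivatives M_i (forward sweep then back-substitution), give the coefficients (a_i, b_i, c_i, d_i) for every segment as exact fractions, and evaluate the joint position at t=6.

  seg 0: a=4 b=-935/314 c=0 d=-321/314
  seg 1: a=0 b=-949/157 c=-963/314 d=1605/314
  seg 2: a=-4 b=991/314 c=1926/157 d=-2017/314
  seg 3: a=5 b=1322/157 c=-2199/314 d=1597/1256
  seg 4: a=4 b=-1361/314 c=393/628 d=-131/1256
S(6) = 235/1256

Δ: Δ0=-4, Δ1=-4, Δ2=9, Δ3=-1/2, Δ4=-7/2
row 1: diag=4, rhs=0; c'=1/4, d'=0
row 2: denom=4−1·1/4=15/4; d'=(78−1·0)/(15/4)=104/5
row 3: denom=6−1·4/15=86/15; d'=(-57−1·104/5)/(86/15)=-1167/86
row 4: denom=8−2·15/43=314/43; d'=(-18−2·-1167/86)/(314/43)=393/314
back: M4=393/314
back: M3=-1167/86−15/43·393/314=-2199/157
back: M2=104/5−4/15·-2199/157=3852/157
back: M1=0−1/4·3852/157=-963/157
M: M0=0, M1=-963/157, M2=3852/157, M3=-2199/157, M4=393/314, M5=0
seg 0: a=4, c=M0/2=0, d=(M1−M0)/(6·1)=-321/314, b=Δ0−h0·(2M0+M1)/6=-935/314
seg 1: a=0, c=M1/2=-963/314, d=(M2−M1)/(6·1)=1605/314, b=Δ1−h1·(2M1+M2)/6=-949/157
seg 2: a=-4, c=M2/2=1926/157, d=(M3−M2)/(6·1)=-2017/314, b=Δ2−h2·(2M2+M3)/6=991/314
seg 3: a=5, c=M3/2=-2199/314, d=(M4−M3)/(6·2)=1597/1256, b=Δ3−h3·(2M3+M4)/6=1322/157
seg 4: a=4, c=M4/2=393/628, d=(M5−M4)/(6·2)=-131/1256, b=Δ4−h4·(2M4+M5)/6=-1361/314
t_q=6 → seg 4, τ=1; S=4+-1361/314·τ+393/628·τ²+-131/1256·τ³=235/1256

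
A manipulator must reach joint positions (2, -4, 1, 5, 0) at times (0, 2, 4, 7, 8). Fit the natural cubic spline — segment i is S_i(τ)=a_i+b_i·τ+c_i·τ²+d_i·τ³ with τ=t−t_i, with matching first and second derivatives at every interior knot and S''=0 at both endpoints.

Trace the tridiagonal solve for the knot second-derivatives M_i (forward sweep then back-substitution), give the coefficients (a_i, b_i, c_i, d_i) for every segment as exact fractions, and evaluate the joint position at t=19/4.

  seg 0: a=2 b=-7051/1608 c=0 d=2227/6432
  seg 1: a=-4 b=-185/804 c=2227/1072 d=-2291/6432
  seg 2: a=1 b=6119/1608 c=-4/67 d=-1229/4824
  seg 3: a=5 b=-2759/804 c=-1261/536 d=1261/1608
S(19/4) = 127369/34304

Δ: Δ0=-3, Δ1=5/2, Δ2=4/3, Δ3=-5
row 1: diag=8, rhs=33; c'=1/4, d'=33/8
row 2: denom=10−2·1/4=19/2; d'=(-7−2·33/8)/(19/2)=-61/38
row 3: denom=8−3·6/19=134/19; d'=(-38−3·-61/38)/(134/19)=-1261/268
back: M3=-1261/268
back: M2=-61/38−6/19·-1261/268=-8/67
back: M1=33/8−1/4·-8/67=2227/536
M: M0=0, M1=2227/536, M2=-8/67, M3=-1261/268, M4=0
seg 0: a=2, c=M0/2=0, d=(M1−M0)/(6·2)=2227/6432, b=Δ0−h0·(2M0+M1)/6=-7051/1608
seg 1: a=-4, c=M1/2=2227/1072, d=(M2−M1)/(6·2)=-2291/6432, b=Δ1−h1·(2M1+M2)/6=-185/804
seg 2: a=1, c=M2/2=-4/67, d=(M3−M2)/(6·3)=-1229/4824, b=Δ2−h2·(2M2+M3)/6=6119/1608
seg 3: a=5, c=M3/2=-1261/536, d=(M4−M3)/(6·1)=1261/1608, b=Δ3−h3·(2M3+M4)/6=-2759/804
t_q=19/4 → seg 2, τ=3/4; S=1+6119/1608·τ+-4/67·τ²+-1229/4824·τ³=127369/34304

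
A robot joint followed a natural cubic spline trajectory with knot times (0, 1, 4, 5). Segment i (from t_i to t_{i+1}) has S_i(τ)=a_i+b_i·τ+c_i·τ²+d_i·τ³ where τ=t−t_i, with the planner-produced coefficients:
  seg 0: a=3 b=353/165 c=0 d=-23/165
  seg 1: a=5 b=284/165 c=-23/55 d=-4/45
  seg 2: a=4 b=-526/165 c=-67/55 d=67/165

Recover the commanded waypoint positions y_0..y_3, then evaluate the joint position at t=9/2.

y_0 = S_0(0) = a_0 = 3
y_1 = S_1(0) = a_1 = 5
y_2 = S_2(0) = a_2 = 4
y_3 = S_2(1) = 0
t_q=9/2 is in segment 2 (τ=1/2); S_2(τ)=947/440

y_0=3 y_1=5 y_2=4 y_3=0
S(9/2) = 947/440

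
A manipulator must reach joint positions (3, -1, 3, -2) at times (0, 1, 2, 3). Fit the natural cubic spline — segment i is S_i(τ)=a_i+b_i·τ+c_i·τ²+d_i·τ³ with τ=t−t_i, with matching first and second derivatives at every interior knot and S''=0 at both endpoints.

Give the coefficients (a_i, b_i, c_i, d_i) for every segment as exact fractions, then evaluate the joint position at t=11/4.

Δ: Δ0=-4, Δ1=4, Δ2=-5
row 1: diag=4, rhs=48; c'=1/4, d'=12
row 2: denom=4−1·1/4=15/4; d'=(-54−1·12)/(15/4)=-88/5
back: M2=-88/5
back: M1=12−1/4·-88/5=82/5
M: M0=0, M1=82/5, M2=-88/5, M3=0
seg 0: a=3, c=M0/2=0, d=(M1−M0)/(6·1)=41/15, b=Δ0−h0·(2M0+M1)/6=-101/15
seg 1: a=-1, c=M1/2=41/5, d=(M2−M1)/(6·1)=-17/3, b=Δ1−h1·(2M1+M2)/6=22/15
seg 2: a=3, c=M2/2=-44/5, d=(M3−M2)/(6·1)=44/15, b=Δ2−h2·(2M2+M3)/6=13/15
t_q=11/4 → seg 2, τ=3/4; S=3+13/15·τ+-44/5·τ²+44/15·τ³=-1/16

  seg 0: a=3 b=-101/15 c=0 d=41/15
  seg 1: a=-1 b=22/15 c=41/5 d=-17/3
  seg 2: a=3 b=13/15 c=-44/5 d=44/15
S(11/4) = -1/16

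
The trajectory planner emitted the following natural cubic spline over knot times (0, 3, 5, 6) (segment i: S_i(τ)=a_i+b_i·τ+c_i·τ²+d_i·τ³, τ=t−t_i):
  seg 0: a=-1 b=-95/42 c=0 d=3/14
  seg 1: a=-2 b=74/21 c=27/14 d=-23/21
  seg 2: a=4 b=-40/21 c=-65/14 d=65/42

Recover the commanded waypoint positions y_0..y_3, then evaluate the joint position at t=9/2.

y_0 = S_0(0) = a_0 = -1
y_1 = S_1(0) = a_1 = -2
y_2 = S_2(0) = a_2 = 4
y_3 = S_2(1) = -1
t_q=9/2 is in segment 1 (τ=3/2); S_1(τ)=55/14

y_0=-1 y_1=-2 y_2=4 y_3=-1
S(9/2) = 55/14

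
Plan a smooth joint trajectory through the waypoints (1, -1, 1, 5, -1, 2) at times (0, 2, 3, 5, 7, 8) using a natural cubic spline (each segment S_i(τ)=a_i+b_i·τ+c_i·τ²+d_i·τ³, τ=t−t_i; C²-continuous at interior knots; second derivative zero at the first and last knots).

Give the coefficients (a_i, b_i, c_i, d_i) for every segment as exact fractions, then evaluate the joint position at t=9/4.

  seg 0: a=1 b=-667/349 c=0 d=159/698
  seg 1: a=-1 b=287/349 c=477/349 d=-66/349
  seg 2: a=1 b=1043/349 c=279/349 d=-903/1396
  seg 3: a=5 b=-550/349 c=-2151/698 d=827/698
  seg 4: a=-1 b=110/349 c=2811/698 d=-937/698
S(9/4) = -7951/11168

Δ: Δ0=-1, Δ1=2, Δ2=2, Δ3=-3, Δ4=3
row 1: diag=6, rhs=18; c'=1/6, d'=3
row 2: denom=6−1·1/6=35/6; d'=(0−1·3)/(35/6)=-18/35
row 3: denom=8−2·12/35=256/35; d'=(-30−2·-18/35)/(256/35)=-507/128
row 4: denom=6−2·35/128=349/64; d'=(36−2·-507/128)/(349/64)=2811/349
back: M4=2811/349
back: M3=-507/128−35/128·2811/349=-2151/349
back: M2=-18/35−12/35·-2151/349=558/349
back: M1=3−1/6·558/349=954/349
M: M0=0, M1=954/349, M2=558/349, M3=-2151/349, M4=2811/349, M5=0
seg 0: a=1, c=M0/2=0, d=(M1−M0)/(6·2)=159/698, b=Δ0−h0·(2M0+M1)/6=-667/349
seg 1: a=-1, c=M1/2=477/349, d=(M2−M1)/(6·1)=-66/349, b=Δ1−h1·(2M1+M2)/6=287/349
seg 2: a=1, c=M2/2=279/349, d=(M3−M2)/(6·2)=-903/1396, b=Δ2−h2·(2M2+M3)/6=1043/349
seg 3: a=5, c=M3/2=-2151/698, d=(M4−M3)/(6·2)=827/698, b=Δ3−h3·(2M3+M4)/6=-550/349
seg 4: a=-1, c=M4/2=2811/698, d=(M5−M4)/(6·1)=-937/698, b=Δ4−h4·(2M4+M5)/6=110/349
t_q=9/4 → seg 1, τ=1/4; S=-1+287/349·τ+477/349·τ²+-66/349·τ³=-7951/11168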